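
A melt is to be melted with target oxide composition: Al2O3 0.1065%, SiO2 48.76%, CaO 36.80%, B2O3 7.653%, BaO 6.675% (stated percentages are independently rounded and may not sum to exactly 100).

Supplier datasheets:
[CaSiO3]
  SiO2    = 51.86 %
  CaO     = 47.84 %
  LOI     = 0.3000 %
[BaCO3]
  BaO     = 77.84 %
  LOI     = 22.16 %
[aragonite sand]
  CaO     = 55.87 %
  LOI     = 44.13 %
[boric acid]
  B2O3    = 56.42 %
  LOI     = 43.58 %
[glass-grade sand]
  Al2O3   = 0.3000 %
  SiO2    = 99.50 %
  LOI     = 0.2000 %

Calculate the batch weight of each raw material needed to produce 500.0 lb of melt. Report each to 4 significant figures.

Batch per 500.0 lb melt:
  CaSiO3: 129.6 lb
  BaCO3: 42.88 lb
  aragonite sand: 218.4 lb
  boric acid: 67.82 lb
  glass-grade sand: 177.5 lb
Total batch = 636.2 lb; LOI loss = 136.2 lb; yield = 78.59%

In-progress results are printed with 4-significant-digit rounding at each printed step; every computation holds exact precision in all steps; exactly one rounding lands on each reported value; all derived quantities are carried in full float precision (the five compositions, totals, LOI, yield, net glass mass) from the batch weights for 500.0 lb of glass exactly as shown in the problem or answer text.
Target masses of each oxide per 500.0 lb melt:
  Al2O3: 0.1065% × 500.0 = 0.5325 lb
  SiO2: 48.76% × 500.0 = 243.8 lb
  CaO: 36.80% × 500.0 = 184.0 lb
  B2O3: 7.653% × 500.0 = 38.26 lb
  BaO: 6.675% × 500.0 = 33.38 lb
Checking each oxide sum on the weights just shown, on the stated basis (target by target, the sums agree within answer rounding):
  Al2O3: 177.5·0.003000 = 0.5325 lb (target 0.5325 lb)
  SiO2: 129.6·0.5186 + 177.5·0.9950 = 243.8 lb (target 243.8 lb)
  CaO: 129.6·0.4784 + 218.4·0.5587 = 184.0 lb (target 184.0 lb)
  B2O3: 67.82·0.5642 = 38.26 lb (target 38.26 lb)
  BaO: 42.88·0.7784 = 33.38 lb (target 33.38 lb)
Glass-mass sanity pass: Σ batch − LOI loss = 500.0 lb (summing oxide targets gives 500.0 lb; against the stated basis, 500.0 lb — differing by rounding only).
Summing the batch: Σ batch = 636.2 lb; Σ batch·LOI gives LOI loss = 136.2 lb; the yield ratio, glass ÷ batch: 78.59%.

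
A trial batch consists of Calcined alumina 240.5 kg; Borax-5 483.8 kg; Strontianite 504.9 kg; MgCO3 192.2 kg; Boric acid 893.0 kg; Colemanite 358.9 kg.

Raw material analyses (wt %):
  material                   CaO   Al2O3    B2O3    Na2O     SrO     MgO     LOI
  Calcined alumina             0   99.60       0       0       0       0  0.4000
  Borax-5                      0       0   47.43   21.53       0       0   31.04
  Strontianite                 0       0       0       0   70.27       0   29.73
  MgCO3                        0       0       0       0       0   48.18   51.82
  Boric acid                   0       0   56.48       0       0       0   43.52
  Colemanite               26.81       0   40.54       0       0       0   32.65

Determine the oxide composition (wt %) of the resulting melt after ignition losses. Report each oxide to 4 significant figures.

Values along the way are shown (rounded to four significant digits) in the working; all internal work runs at exact precision in all steps — each reported figure undergoes a single rounding; derived quantities (totals, ignition loss, net glass mass, six oxide percentages, yield) are rebuilt from the weighed amounts for 1767 kg of glass in full float precision exactly as shown in the problem or answer text.
Oxide masses out of the charge:
  CaO: 358.9·0.2681 = 96.22 kg
  Al2O3: 240.5·0.9960 = 239.5 kg
  B2O3: 483.8·0.4743 + 893.0·0.5648 + 358.9·0.4054 = 879.3 kg
  Na2O: 483.8·0.2153 = 104.2 kg
  SrO: 504.9·0.7027 = 354.8 kg
  MgO: 192.2·0.4818 = 92.60 kg
LOI: 240.5·0.004000 + 483.8·0.3104 + 504.9·0.2973 + 192.2·0.5182 + 893.0·0.4352 + 358.9·0.3265 = 906.7 kg
Resulting glass, batch − LOI: 2673 − 906.7 = 1767 kg (equal to the oxide-mass sum)
oxide / glass × 100 gives the wt %

Glass mass = 1767 kg (batch 2673 − LOI 906.7).
Composition: CaO 5.447%, Al2O3 13.56%, B2O3 49.77%, Na2O 5.896%, SrO 20.08%, MgO 5.242%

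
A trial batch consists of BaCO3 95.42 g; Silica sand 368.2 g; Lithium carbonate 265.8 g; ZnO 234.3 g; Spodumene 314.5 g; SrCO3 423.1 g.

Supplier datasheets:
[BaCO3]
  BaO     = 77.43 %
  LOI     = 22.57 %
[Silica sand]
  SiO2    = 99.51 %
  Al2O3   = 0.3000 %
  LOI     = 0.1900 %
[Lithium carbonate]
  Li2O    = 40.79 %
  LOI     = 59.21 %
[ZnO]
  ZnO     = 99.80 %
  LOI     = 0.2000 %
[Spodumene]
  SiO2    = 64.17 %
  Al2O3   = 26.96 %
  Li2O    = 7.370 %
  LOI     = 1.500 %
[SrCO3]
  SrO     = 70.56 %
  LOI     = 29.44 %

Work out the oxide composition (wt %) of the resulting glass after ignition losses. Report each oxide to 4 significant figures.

Glass mass = 1392 g (batch 1701 − LOI 309.4).
Composition: SrO 21.45%, SiO2 40.82%, BaO 5.308%, Al2O3 6.171%, Li2O 9.454%, ZnO 16.80%

All arithmetic holds exact precision in all steps; the intermediate values appear rounded to four significant figures; each reported number takes just one rounding; derived quantities are rebuilt from the weighed amounts for 1392 g of glass in full precision (totals, glass mass, ignition loss, yield, six oxide percentages) as they appear in the question or the answer.
Delivered oxide masses:
  SrO: 423.1·0.7056 = 298.5 g
  SiO2: 368.2·0.9951 + 314.5·0.6417 = 568.2 g
  BaO: 95.42·0.7743 = 73.88 g
  Al2O3: 368.2·0.003000 + 314.5·0.2696 = 85.89 g
  Li2O: 265.8·0.4079 + 314.5·0.07370 = 131.6 g
  ZnO: 234.3·0.9980 = 233.8 g
LOI: 95.42·0.2257 + 368.2·0.001900 + 265.8·0.5921 + 234.3·0.002000 + 314.5·0.01500 + 423.1·0.2944 = 309.4 g
Glass mass = batch − LOI = 1701 − 309.4 = 1392 g (equal to the oxide-mass sum)
wt %: oxide over glass, times 100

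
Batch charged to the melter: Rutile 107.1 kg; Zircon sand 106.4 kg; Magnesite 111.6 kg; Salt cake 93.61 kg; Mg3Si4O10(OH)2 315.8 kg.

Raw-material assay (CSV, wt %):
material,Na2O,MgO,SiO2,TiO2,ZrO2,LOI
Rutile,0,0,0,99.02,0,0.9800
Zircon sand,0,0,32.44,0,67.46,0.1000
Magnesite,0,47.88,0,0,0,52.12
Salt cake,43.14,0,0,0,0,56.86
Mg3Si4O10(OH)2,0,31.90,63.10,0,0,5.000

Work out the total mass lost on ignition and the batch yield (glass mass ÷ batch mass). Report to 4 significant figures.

LOI loss = 128.3 kg; glass = 606.2 kg; yield = 82.53%

Each numeric step keeps full float precision through every step. In-progress results are printed, with 4-significant-figure rounding, at each printed step; every reported number is rounded just once; all derived quantities (totals, yield, net glass mass, ignition loss, the five compositions) are computed at exact precision from the batch weights per 606.2 kg of glass as set out in the question or the answer.
Each material's LOI contribution:
  Rutile: 107.1 × 0.009800 = 1.050 kg
  Zircon sand: 106.4 × 0.001000 = 0.1064 kg
  Magnesite: 111.6 × 0.5212 = 58.17 kg
  Salt cake: 93.61 × 0.5686 = 53.23 kg
  Mg3Si4O10(OH)2: 315.8 × 0.05000 = 15.79 kg
Total LOI = 128.3 kg
Glass = batch − LOI = 734.5 − 128.3 = 606.2 kg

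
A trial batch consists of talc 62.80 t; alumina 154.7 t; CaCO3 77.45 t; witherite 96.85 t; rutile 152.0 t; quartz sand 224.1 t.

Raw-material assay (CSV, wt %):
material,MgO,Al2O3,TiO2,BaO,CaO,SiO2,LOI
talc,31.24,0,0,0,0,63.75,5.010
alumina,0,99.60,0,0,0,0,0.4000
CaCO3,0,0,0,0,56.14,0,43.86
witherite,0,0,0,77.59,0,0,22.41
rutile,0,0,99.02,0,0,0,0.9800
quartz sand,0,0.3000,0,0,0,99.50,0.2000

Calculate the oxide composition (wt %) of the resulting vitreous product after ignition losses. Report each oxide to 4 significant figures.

Glass mass = 706.5 t (batch 767.9 − LOI 61.38).
Composition: MgO 2.777%, Al2O3 21.90%, TiO2 21.30%, BaO 10.64%, CaO 6.154%, SiO2 37.23%

Intermediates are displayed rounded to 4 significant digits within the worked lines. The working math keeps exact precision from first step to last. Exactly one rounding lands on each reported number. All derived quantities (the six compositions, net glass mass, yield, ignition loss, totals) are re-derived starting from the weights on 706.5 t of glass in full float precision, as written in problem or answer.
What the batch supplies per oxide:
  MgO: 62.80·0.3124 = 19.62 t
  Al2O3: 154.7·0.9960 + 224.1·0.003000 = 154.8 t
  TiO2: 152.0·0.9902 = 150.5 t
  BaO: 96.85·0.7759 = 75.15 t
  CaO: 77.45·0.5614 = 43.48 t
  SiO2: 62.80·0.6375 + 224.1·0.9950 = 263.0 t
LOI: 62.80·0.05010 + 154.7·0.004000 + 77.45·0.4386 + 96.85·0.2241 + 152.0·0.009800 + 224.1·0.002000 = 61.38 t
Net of LOI, the glass mass = 767.9 − 61.38 = 706.5 t (= Σ oxide masses)
wt % = oxide mass / glass mass × 100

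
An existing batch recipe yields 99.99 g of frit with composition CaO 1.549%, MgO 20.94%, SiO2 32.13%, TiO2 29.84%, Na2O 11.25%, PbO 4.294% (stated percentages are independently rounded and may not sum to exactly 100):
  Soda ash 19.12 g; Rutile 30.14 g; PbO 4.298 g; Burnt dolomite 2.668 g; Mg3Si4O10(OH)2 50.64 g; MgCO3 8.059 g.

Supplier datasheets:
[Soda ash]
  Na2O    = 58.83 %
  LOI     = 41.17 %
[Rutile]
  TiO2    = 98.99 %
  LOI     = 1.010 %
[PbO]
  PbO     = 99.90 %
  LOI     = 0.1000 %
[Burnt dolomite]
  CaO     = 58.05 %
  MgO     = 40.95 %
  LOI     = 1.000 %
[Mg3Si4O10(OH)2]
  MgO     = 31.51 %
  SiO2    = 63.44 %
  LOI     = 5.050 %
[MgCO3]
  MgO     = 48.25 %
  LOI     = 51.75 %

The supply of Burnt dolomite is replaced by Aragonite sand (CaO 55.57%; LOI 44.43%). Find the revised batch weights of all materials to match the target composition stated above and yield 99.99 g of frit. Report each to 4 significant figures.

Revised batch per 99.99 g frit:
  Soda ash: 19.12 g
  Rutile: 30.14 g
  PbO: 4.298 g
  Aragonite sand: 2.787 g
  Mg3Si4O10(OH)2: 50.64 g
  MgCO3: 10.32 g
Total batch = 117.3 g; LOI loss = 17.32 g

Mid-chain values are shown, with 4-significant-digit rounding, within the worked lines; every computation keeps exact precision through the solve; a single rounding yields each reported result. Derived quantities are carried at full precision (glass mass, LOI, the six compositions, the yield, totals) starting from the weights per 99.99 g of glass as quoted within the problem or answer text.
Target masses of each oxide per 99.99 g frit:
  CaO: 1.549% × 99.99 = 1.549 g
  MgO: 20.94% × 99.99 = 20.94 g
  SiO2: 32.13% × 99.99 = 32.13 g
  TiO2: 29.84% × 99.99 = 29.84 g
  Na2O: 11.25% × 99.99 = 11.25 g
  PbO: 4.294% × 99.99 = 4.294 g
Mass-balance tally per oxide per the reported batch figures, at the basis given (each sum matches its target mass within answer rounding):
  CaO: 2.787·0.5557 = 1.549 g (target 1.549 g)
  MgO: 50.64·0.3151 + 10.32·0.4825 = 20.94 g (target 20.94 g)
  SiO2: 50.64·0.6344 = 32.13 g (target 32.13 g)
  TiO2: 30.14·0.9899 = 29.84 g (target 29.84 g)
  Na2O: 19.12·0.5883 = 11.25 g (target 11.25 g)
  PbO: 4.298·0.9990 = 4.294 g (target 4.294 g)
The glass-mass cross-check: total charge less LOI = 99.99 g (summing oxide targets gives 99.99 g; basis as stated: 99.99 g — gaps are rounding artifacts).
Summing the batch: Σ batch = 117.3 g; LOI loss = Σ batch·LOI = 17.32 g; as yield: glass ÷ batch → 85.24%.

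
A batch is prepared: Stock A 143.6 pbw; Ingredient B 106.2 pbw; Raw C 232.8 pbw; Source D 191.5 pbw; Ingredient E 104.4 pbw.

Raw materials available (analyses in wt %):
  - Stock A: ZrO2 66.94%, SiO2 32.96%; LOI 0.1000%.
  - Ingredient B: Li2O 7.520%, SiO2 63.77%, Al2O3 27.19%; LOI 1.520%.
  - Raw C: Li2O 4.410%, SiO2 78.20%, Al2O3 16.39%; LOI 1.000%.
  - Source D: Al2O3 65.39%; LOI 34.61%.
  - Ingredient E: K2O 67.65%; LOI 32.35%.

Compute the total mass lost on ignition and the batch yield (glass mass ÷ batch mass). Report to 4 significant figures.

LOI loss = 104.1 pbw; glass = 674.4 pbw; yield = 86.62%

All arithmetic keeps full float precision end to end. Values along the way are printed rounded to 4 significant digits alongside each step. A single rounding produces each reported figure — all derived quantities are recomputed in full float precision (the totals, the yield, glass mass, the five compositions, LOI) from the batch weights for 674.4 pbw of glass precisely as stated by either problem or answer.
Ignition loss by material:
  Stock A: 143.6 × 0.001000 = 0.1436 pbw
  Ingredient B: 106.2 × 0.01520 = 1.614 pbw
  Raw C: 232.8 × 0.01000 = 2.328 pbw
  Source D: 191.5 × 0.3461 = 66.28 pbw
  Ingredient E: 104.4 × 0.3235 = 33.77 pbw
Total LOI = 104.1 pbw
Glass = batch − LOI = 778.5 − 104.1 = 674.4 pbw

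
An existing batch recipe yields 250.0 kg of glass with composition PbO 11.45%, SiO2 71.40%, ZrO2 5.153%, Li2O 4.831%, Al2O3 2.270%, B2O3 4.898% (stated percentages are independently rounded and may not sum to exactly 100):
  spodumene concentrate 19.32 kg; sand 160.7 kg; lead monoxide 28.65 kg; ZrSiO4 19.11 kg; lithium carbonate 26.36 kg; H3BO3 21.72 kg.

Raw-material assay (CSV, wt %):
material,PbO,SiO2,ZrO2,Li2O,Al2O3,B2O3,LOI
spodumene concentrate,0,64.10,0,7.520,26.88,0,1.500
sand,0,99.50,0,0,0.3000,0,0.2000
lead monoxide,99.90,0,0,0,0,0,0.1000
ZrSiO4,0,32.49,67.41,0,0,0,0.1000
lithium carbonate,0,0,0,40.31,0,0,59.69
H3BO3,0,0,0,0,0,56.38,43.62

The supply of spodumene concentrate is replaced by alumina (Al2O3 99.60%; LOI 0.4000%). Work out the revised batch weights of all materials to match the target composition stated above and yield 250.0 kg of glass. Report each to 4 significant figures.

Every computation maintains exact precision from start to finish. The intermediate values are printed rounded off to 4 significant digits in the printout. Exactly one rounding is applied to each reported figure — the derived quantities are computed using the weight values at 250.0 kg of glass in full precision (yield, totals, the six compositions, ignition loss, net glass mass) as set out in problem or answer.
Target oxide masses per 250.0 kg glass:
  PbO: 11.45% × 250.0 = 28.62 kg
  SiO2: 71.40% × 250.0 = 178.5 kg
  ZrO2: 5.153% × 250.0 = 12.88 kg
  Li2O: 4.831% × 250.0 = 12.08 kg
  Al2O3: 2.270% × 250.0 = 5.675 kg
  B2O3: 4.898% × 250.0 = 12.24 kg
Per-oxide balance check from the weights as reported, per the basis as stated (every target is met by its sum exact up to rounding of places):
  PbO: 28.65·0.9990 = 28.62 kg (target 28.62 kg)
  SiO2: 173.2·0.9950 + 19.11·0.3249 = 178.5 kg (target 178.5 kg)
  ZrO2: 19.11·0.6741 = 12.88 kg (target 12.88 kg)
  Li2O: 29.96·0.4031 = 12.08 kg (target 12.08 kg)
  Al2O3: 5.176·0.9960 + 173.2·0.003000 = 5.675 kg (target 5.675 kg)
  B2O3: 21.72·0.5638 = 12.25 kg (target 12.24 kg)
Consistency of the glass mass: net batch after ignition = 250.0 kg (targets for the oxides total 250.0 kg; versus the stated basis of 250.0 kg — deltas are rounding alone).
Total batch = Σ batch = 277.8 kg; loss to ignition Σ batch·LOI = 27.77 kg; as yield: glass ÷ batch → 90.00%.

Revised batch per 250.0 kg glass:
  alumina: 5.176 kg
  sand: 173.2 kg
  lead monoxide: 28.65 kg
  ZrSiO4: 19.11 kg
  lithium carbonate: 29.96 kg
  H3BO3: 21.72 kg
Total batch = 277.8 kg; LOI loss = 27.77 kg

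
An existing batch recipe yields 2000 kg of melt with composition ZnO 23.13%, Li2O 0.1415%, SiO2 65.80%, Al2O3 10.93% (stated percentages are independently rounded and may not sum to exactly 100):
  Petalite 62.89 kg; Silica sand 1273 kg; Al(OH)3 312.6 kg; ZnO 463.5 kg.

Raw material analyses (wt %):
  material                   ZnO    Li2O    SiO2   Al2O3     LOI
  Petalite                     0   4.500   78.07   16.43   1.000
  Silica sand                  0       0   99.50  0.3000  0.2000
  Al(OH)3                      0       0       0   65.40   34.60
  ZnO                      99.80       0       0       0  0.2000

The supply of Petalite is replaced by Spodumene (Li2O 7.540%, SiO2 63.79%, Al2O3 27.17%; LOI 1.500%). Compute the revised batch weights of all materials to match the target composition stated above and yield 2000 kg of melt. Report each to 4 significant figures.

Each numeric step maintains full precision throughout — the intermediate values appear (rounded to 4 significant figures) as written — every reported number receives exactly one rounding; the derived quantities are carried starting from the weights for 2000 kg of glass at full float precision (the totals, glass mass, the yield, ignition loss, four oxide percentages), as quoted within the question or the answer.
Target masses of each oxide per 2000 kg melt:
  ZnO: 23.13% × 2000 = 462.6 kg
  Li2O: 0.1415% × 2000 = 2.830 kg
  SiO2: 65.80% × 2000 = 1316 kg
  Al2O3: 10.93% × 2000 = 218.6 kg
Oxide-by-oxide audit from the weights as reported, per the basis as stated (sums match the target masses exact up to rounding of places):
  ZnO: 463.5·0.9980 = 462.6 kg (target 462.6 kg)
  Li2O: 37.53·0.07540 = 2.830 kg (target 2.830 kg)
  SiO2: 37.53·0.6379 + 1299·0.9950 = 1316 kg (target 1316 kg)
  Al2O3: 37.53·0.2717 + 1299·0.003000 + 312.7·0.6540 = 218.6 kg (target 218.6 kg)
Glass-mass sanity pass: total batch − LOI = 2000 kg (summing oxide targets gives 2000 kg; stated basis 2000 kg — deltas are rounding alone).
Adding the batch up: Σ batch = 2113 kg; loss to ignition Σ batch·LOI = 112.3 kg; as yield: glass ÷ batch → 94.69%.

Revised batch per 2000 kg melt:
  Spodumene: 37.53 kg
  Silica sand: 1299 kg
  Al(OH)3: 312.7 kg
  ZnO: 463.5 kg
Total batch = 2113 kg; LOI loss = 112.3 kg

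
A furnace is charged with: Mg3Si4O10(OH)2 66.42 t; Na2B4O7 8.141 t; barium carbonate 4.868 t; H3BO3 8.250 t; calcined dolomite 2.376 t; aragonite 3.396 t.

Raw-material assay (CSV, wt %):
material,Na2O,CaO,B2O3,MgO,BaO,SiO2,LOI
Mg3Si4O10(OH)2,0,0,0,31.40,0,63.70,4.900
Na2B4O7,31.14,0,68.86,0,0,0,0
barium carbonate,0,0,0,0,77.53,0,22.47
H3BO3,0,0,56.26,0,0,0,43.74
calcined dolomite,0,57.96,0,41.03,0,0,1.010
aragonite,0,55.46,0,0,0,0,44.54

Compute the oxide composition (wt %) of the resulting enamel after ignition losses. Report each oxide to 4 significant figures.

The intermediate values are printed rounded to four significant figures in the working. The working math maintains full precision from first step to last — every reported result takes a single rounding. The derived quantities are re-derived from the batch weights on 83.96 t of glass at full precision (net glass mass, ignition loss, yield, the six compositions, totals), as set out in either problem or answer.
Oxide-by-oxide delivered mass:
  Na2O: 8.141·0.3114 = 2.535 t
  CaO: 2.376·0.5796 + 3.396·0.5546 = 3.261 t
  B2O3: 8.141·0.6886 + 8.250·0.5626 = 10.25 t
  MgO: 66.42·0.3140 + 2.376·0.4103 = 21.83 t
  BaO: 4.868·0.7753 = 3.774 t
  SiO2: 66.42·0.6370 = 42.31 t
LOI: 66.42·0.04900 + 4.868·0.2247 + 8.250·0.4374 + 2.376·0.01010 + 3.396·0.4454 = 9.494 t
Glass mass = batch − LOI = 93.45 − 9.494 = 83.96 t (= the summed oxide contributions)
percent by weight: oxide/glass ×100

Glass mass = 83.96 t (batch 93.45 − LOI 9.494).
Composition: Na2O 3.020%, CaO 3.884%, B2O3 12.21%, MgO 26.00%, BaO 4.495%, SiO2 50.39%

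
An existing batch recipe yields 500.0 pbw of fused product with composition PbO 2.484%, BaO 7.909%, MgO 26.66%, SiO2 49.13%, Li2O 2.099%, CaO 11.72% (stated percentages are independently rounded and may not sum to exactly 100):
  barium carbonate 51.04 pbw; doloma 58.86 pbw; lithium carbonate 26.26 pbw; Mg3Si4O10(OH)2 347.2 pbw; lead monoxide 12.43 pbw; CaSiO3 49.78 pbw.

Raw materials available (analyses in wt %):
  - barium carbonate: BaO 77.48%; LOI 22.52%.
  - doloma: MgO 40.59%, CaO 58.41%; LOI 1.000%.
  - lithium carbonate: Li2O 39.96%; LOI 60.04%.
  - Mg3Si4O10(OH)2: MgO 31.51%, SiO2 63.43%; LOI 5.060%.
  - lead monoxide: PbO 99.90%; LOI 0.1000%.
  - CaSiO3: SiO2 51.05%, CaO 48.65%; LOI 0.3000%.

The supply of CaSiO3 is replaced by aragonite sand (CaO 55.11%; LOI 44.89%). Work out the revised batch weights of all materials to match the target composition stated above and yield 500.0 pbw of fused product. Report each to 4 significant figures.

Intermediates are displayed, rounded to four significant digits, across the worked steps; full precision is kept at each step. Each reported value undergoes a single rounding — all derived quantities, which include the totals, LOI, six oxide percentages, glass mass, the yield, are rebuilt in exact precision, as given in the problem or the answer, using the weight values on 500.0 pbw of glass.
Per-oxide target masses for 500.0 pbw fused product:
  PbO: 2.484% × 500.0 = 12.42 pbw
  BaO: 7.909% × 500.0 = 39.54 pbw
  MgO: 26.66% × 500.0 = 133.3 pbw
  SiO2: 49.13% × 500.0 = 245.6 pbw
  Li2O: 2.099% × 500.0 = 10.50 pbw
  CaO: 11.72% × 500.0 = 58.60 pbw
A balance pass over the oxides, per the reported batch figures, versus the basis set out (every target is met by its sum exact up to rounding of places):
  PbO: 12.43·0.9990 = 12.42 pbw (target 12.42 pbw)
  BaO: 51.04·0.7748 = 39.55 pbw (target 39.54 pbw)
  MgO: 27.76·0.4059 + 387.3·0.3151 = 133.3 pbw (target 133.3 pbw)
  SiO2: 387.3·0.6343 = 245.7 pbw (target 245.6 pbw)
  Li2O: 26.26·0.3996 = 10.49 pbw (target 10.50 pbw)
  CaO: 27.76·0.5841 + 76.91·0.5511 = 58.60 pbw (target 58.60 pbw)
Glass-mass closure: batch total minus LOI = 500.0 pbw (oxide target masses add up to 500.0 pbw; with the basis standing at 500.0 pbw — rounding explains the deltas).
Total batch = Σ batch = 581.7 pbw; loss to ignition Σ batch·LOI = 81.67 pbw; as yield: glass ÷ batch → 85.96%.

Revised batch per 500.0 pbw fused product:
  barium carbonate: 51.04 pbw
  doloma: 27.76 pbw
  lithium carbonate: 26.26 pbw
  Mg3Si4O10(OH)2: 387.3 pbw
  lead monoxide: 12.43 pbw
  aragonite sand: 76.91 pbw
Total batch = 581.7 pbw; LOI loss = 81.67 pbw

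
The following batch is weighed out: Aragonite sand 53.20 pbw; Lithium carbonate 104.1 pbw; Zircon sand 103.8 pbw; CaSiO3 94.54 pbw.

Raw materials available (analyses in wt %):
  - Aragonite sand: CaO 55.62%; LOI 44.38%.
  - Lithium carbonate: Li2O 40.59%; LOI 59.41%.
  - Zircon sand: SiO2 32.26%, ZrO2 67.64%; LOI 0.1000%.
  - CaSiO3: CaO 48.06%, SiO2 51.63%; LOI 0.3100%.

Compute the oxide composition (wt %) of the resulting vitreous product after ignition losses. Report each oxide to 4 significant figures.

Glass mass = 269.8 pbw (batch 355.6 − LOI 85.85).
Composition: CaO 27.81%, Li2O 15.66%, SiO2 30.50%, ZrO2 26.02%

The intermediate values appear with 4-significant-figure rounding within the worked lines — all arithmetic maintains full float precision all the way through; exactly one rounding lands on every reported result; all derived quantities, including LOI, yield, totals, glass mass, four oxide percentages, are rebuilt starting from the weights at 269.8 pbw of glass in exact precision, as given in question or answer.
Mass of each oxide from the mix:
  CaO: 53.20·0.5562 + 94.54·0.4806 = 75.03 pbw
  Li2O: 104.1·0.4059 = 42.25 pbw
  SiO2: 103.8·0.3226 + 94.54·0.5163 = 82.30 pbw
  ZrO2: 103.8·0.6764 = 70.21 pbw
LOI: 53.20·0.4438 + 104.1·0.5941 + 103.8·0.001000 + 94.54·0.003100 = 85.85 pbw
Resulting glass, batch − LOI: 355.6 − 85.85 = 269.8 pbw (the oxide masses sum to this)
percent by weight: oxide/glass ×100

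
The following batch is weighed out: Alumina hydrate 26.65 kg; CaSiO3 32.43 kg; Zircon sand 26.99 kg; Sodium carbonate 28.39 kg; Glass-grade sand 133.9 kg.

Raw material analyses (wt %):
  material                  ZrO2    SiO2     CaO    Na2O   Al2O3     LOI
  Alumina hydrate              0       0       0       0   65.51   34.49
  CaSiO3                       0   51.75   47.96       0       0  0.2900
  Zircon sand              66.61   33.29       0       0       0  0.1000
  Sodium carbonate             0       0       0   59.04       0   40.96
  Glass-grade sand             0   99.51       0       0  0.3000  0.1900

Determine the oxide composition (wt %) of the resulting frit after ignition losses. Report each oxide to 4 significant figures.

The working math runs at exact precision at every stage; mid-chain values appear rounded to four significant figures between the steps; every reported value is rounded a single time. All derived quantities are carried from the weighed amounts per 227.2 kg of glass at full precision (yield, five oxide percentages, glass mass, totals, ignition loss) precisely as stated by the problem or the answer.
Mass of each oxide from the mix:
  ZrO2: 26.99·0.6661 = 17.98 kg
  SiO2: 32.43·0.5175 + 26.99·0.3329 + 133.9·0.9951 = 159.0 kg
  CaO: 32.43·0.4796 = 15.55 kg
  Na2O: 28.39·0.5904 = 16.76 kg
  Al2O3: 26.65·0.6551 + 133.9·0.003000 = 17.86 kg
LOI: 26.65·0.3449 + 32.43·0.002900 + 26.99·0.001000 + 28.39·0.4096 + 133.9·0.001900 = 21.20 kg
Resulting glass, batch − LOI: 248.4 − 21.20 = 227.2 kg (the oxide masses sum to this)
wt %: oxide over glass, times 100

Glass mass = 227.2 kg (batch 248.4 − LOI 21.20).
Composition: ZrO2 7.914%, SiO2 70.00%, CaO 6.847%, Na2O 7.379%, Al2O3 7.862%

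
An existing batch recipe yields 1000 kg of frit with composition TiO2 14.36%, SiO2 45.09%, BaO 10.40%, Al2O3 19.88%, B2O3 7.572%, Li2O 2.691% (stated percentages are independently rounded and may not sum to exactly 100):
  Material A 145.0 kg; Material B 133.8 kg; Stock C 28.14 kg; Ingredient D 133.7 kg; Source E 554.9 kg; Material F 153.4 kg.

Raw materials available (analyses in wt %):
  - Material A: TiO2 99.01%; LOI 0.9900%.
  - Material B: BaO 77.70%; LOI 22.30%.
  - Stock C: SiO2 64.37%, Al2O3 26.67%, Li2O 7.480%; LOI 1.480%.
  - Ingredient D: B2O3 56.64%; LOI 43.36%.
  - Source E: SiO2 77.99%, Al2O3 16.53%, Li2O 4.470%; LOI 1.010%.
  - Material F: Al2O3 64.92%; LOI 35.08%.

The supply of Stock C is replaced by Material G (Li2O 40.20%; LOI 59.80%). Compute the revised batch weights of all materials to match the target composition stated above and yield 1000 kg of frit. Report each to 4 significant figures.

Revised batch per 1000 kg frit:
  Material A: 145.0 kg
  Material B: 133.8 kg
  Material G: 2.653 kg
  Ingredient D: 133.7 kg
  Source E: 578.2 kg
  Material F: 159.0 kg
Total batch = 1152 kg; LOI loss = 152.4 kg

Mid-chain values are printed, with 4-significant-digit rounding, as written; all arithmetic keeps full float precision from first step to last — each reported figure carries a single rounding — derived quantities, including the yield, totals, LOI, glass mass, the six compositions, are recomputed using the weight values per 1000 kg of glass at exact precision, as set out in problem or answer.
Target masses of each oxide per 1000 kg frit:
  TiO2: 14.36% × 1000 = 143.6 kg
  SiO2: 45.09% × 1000 = 450.9 kg
  BaO: 10.40% × 1000 = 104.0 kg
  Al2O3: 19.88% × 1000 = 198.8 kg
  B2O3: 7.572% × 1000 = 75.72 kg
  Li2O: 2.691% × 1000 = 26.91 kg
Verifying the oxide balance given the weights on record, versus the basis set out (each sum matches its target mass modulo rounding of the values):
  TiO2: 145.0·0.9901 = 143.6 kg (target 143.6 kg)
  SiO2: 578.2·0.7799 = 450.9 kg (target 450.9 kg)
  BaO: 133.8·0.7770 = 104.0 kg (target 104.0 kg)
  Al2O3: 578.2·0.1653 + 159.0·0.6492 = 198.8 kg (target 198.8 kg)
  B2O3: 133.7·0.5664 = 75.73 kg (target 75.72 kg)
  Li2O: 2.653·0.4020 + 578.2·0.04470 = 26.91 kg (target 26.91 kg)
Mass balance on the glass: Σ batch − LOI loss = 999.9 kg (targets for the oxides total 999.9 kg; basis as stated: 1000 kg — differing by rounding only).
Summing the batch: Σ batch = 1152 kg; LOI loss = Σ batch·LOI = 152.4 kg; as yield: glass ÷ batch → 86.77%.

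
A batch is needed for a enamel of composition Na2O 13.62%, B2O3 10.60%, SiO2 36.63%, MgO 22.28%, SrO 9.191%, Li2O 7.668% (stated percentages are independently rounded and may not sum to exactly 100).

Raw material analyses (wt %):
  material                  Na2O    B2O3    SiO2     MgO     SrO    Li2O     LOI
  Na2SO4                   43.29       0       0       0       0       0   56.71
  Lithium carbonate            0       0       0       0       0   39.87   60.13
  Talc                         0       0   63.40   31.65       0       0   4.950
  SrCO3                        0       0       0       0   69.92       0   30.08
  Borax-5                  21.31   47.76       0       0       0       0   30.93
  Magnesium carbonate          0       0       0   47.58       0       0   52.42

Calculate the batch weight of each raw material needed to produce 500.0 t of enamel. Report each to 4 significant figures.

Every computation holds full precision all the way through; in-progress results are displayed, with 4-significant-digit rounding, between the steps. Every reported value takes exactly one rounding — the derived quantities (net glass mass, totals, ignition loss, the yield, the six compositions) are carried at exact precision from the batch weights at 500.0 t of glass, precisely as stated by either problem or answer.
Per-oxide target masses for 500.0 t enamel:
  Na2O: 13.62% × 500.0 = 68.10 t
  B2O3: 10.60% × 500.0 = 53.00 t
  SiO2: 36.63% × 500.0 = 183.2 t
  MgO: 22.28% × 500.0 = 111.4 t
  SrO: 9.191% × 500.0 = 45.96 t
  Li2O: 7.668% × 500.0 = 38.34 t
Checking each oxide sum from the weights as reported, on the stated basis (target by target, the sums agree modulo rounding of the values):
  Na2O: 102.7·0.4329 + 111.0·0.2131 = 68.11 t (target 68.10 t)
  B2O3: 111.0·0.4776 = 53.01 t (target 53.00 t)
  SiO2: 288.9·0.6340 = 183.2 t (target 183.2 t)
  MgO: 288.9·0.3165 + 41.97·0.4758 = 111.4 t (target 111.4 t)
  SrO: 65.73·0.6992 = 45.96 t (target 45.96 t)
  Li2O: 96.16·0.3987 = 38.34 t (target 38.34 t)
Auditing the glass mass value: total batch − LOI = 500.0 t (targets for the oxides total 499.9 t; versus the stated basis of 500.0 t — differing by rounding only).
Total batch = Σ batch = 706.5 t; ignition loss, Σ(batch × LOI) = 206.5 t; yield = glass ÷ total batch = 70.77%.

Batch per 500.0 t enamel:
  Na2SO4: 102.7 t
  Lithium carbonate: 96.16 t
  Talc: 288.9 t
  SrCO3: 65.73 t
  Borax-5: 111.0 t
  Magnesium carbonate: 41.97 t
Total batch = 706.5 t; LOI loss = 206.5 t; yield = 70.77%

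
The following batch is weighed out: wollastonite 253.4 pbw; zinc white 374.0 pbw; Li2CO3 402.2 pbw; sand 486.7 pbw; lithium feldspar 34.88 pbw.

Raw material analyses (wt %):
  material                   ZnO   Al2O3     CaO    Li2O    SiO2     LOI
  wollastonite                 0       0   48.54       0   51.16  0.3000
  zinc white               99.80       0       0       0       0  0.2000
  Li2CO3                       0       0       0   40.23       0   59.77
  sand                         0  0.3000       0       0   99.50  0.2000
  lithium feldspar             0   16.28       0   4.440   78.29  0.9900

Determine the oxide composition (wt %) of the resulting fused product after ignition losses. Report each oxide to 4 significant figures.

Glass mass = 1308 pbw (batch 1551 − LOI 243.2).
Composition: ZnO 28.54%, Al2O3 0.5458%, CaO 9.404%, Li2O 12.49%, SiO2 49.02%

The intermediate values are printed rounded to four significant figures when written out; each numeric step maintains exact precision from start to finish. A single rounding yields every reported result. Derived quantities (ignition loss, five oxide percentages, the totals, glass mass, the yield) are re-derived at full float precision starting from the weights on 1308 pbw of glass, as they appear in either problem or answer.
Delivered oxide masses:
  ZnO: 374.0·0.9980 = 373.3 pbw
  Al2O3: 486.7·0.003000 + 34.88·0.1628 = 7.139 pbw
  CaO: 253.4·0.4854 = 123.0 pbw
  Li2O: 402.2·0.4023 + 34.88·0.04440 = 163.4 pbw
  SiO2: 253.4·0.5116 + 486.7·0.9950 + 34.88·0.7829 = 641.2 pbw
LOI: 253.4·0.003000 + 374.0·0.002000 + 402.2·0.5977 + 486.7·0.002000 + 34.88·0.009900 = 243.2 pbw
Glass = total batch minus LOI = 1551 − 243.2 = 1308 pbw (consistent with Σ oxide mass)
percent share: oxide ÷ glass, ×100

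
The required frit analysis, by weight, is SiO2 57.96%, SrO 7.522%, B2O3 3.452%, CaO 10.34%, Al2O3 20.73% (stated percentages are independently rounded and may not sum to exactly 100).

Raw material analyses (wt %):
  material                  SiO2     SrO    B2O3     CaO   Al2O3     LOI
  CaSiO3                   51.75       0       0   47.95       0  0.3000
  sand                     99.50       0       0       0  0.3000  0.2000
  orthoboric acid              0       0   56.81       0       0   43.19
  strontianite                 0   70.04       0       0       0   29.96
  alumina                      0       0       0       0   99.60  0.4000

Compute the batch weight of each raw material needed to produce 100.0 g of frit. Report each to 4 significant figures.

The working math carries full precision all the way through. Values along the way appear, rounded to four significant figures, within the worked lines — exactly one rounding lands on each reported result. The derived quantities (LOI, five oxide percentages, net glass mass, yield, totals) are re-derived starting from the weights at 100.0 g of glass at full precision exactly as printed in question or answer.
Target oxide masses per 100.0 g frit:
  SiO2: 57.96% × 100.0 = 57.96 g
  SrO: 7.522% × 100.0 = 7.522 g
  B2O3: 3.452% × 100.0 = 3.452 g
  CaO: 10.34% × 100.0 = 10.34 g
  Al2O3: 20.73% × 100.0 = 20.73 g
Per-oxide balance check applying the batch weights above, at the basis given (summed amounts equal target values inside rounding margins):
  SiO2: 21.56·0.5175 + 47.04·0.9950 = 57.96 g (target 57.96 g)
  SrO: 10.74·0.7004 = 7.522 g (target 7.522 g)
  B2O3: 6.076·0.5681 = 3.452 g (target 3.452 g)
  CaO: 21.56·0.4795 = 10.34 g (target 10.34 g)
  Al2O3: 47.04·0.003000 + 20.67·0.9960 = 20.73 g (target 20.73 g)
Glass-mass closure: the batch minus its LOI: 100.0 g (summing oxide targets gives 100.0 g; the stated basis being 100.0 g — a pure rounding effect).
Batch total: Σ batch = 106.1 g; Σ batch·LOI gives LOI loss = 6.083 g; yield: glass divided by total = 94.27%.

Batch per 100.0 g frit:
  CaSiO3: 21.56 g
  sand: 47.04 g
  orthoboric acid: 6.076 g
  strontianite: 10.74 g
  alumina: 20.67 g
Total batch = 106.1 g; LOI loss = 6.083 g; yield = 94.27%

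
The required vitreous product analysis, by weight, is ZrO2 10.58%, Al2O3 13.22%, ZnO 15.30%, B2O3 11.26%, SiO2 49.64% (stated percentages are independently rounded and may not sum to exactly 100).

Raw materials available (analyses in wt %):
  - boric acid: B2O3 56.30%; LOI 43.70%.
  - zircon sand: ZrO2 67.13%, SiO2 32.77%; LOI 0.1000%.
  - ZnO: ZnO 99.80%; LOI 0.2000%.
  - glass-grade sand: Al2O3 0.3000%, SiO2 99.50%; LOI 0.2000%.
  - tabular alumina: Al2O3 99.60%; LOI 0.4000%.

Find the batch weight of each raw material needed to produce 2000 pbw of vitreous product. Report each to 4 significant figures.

Batch per 2000 pbw vitreous product:
  boric acid: 400.0 pbw
  zircon sand: 315.2 pbw
  ZnO: 306.6 pbw
  glass-grade sand: 894.0 pbw
  tabular alumina: 262.8 pbw
Total batch = 2179 pbw; LOI loss = 178.6 pbw; yield = 91.80%

Working values are printed rounded to four significant digits as written; all arithmetic runs at exact precision throughout; every reported value is rounded just once. The derived quantities (totals, LOI, the yield, net glass mass, the five compositions) are computed from the batch weights per 2000 pbw of glass in exact precision, exactly as shown in the problem or answer text.
The oxide mass targets at 2000 pbw vitreous product:
  ZrO2: 10.58% × 2000 = 211.6 pbw
  Al2O3: 13.22% × 2000 = 264.4 pbw
  ZnO: 15.30% × 2000 = 306.0 pbw
  B2O3: 11.26% × 2000 = 225.2 pbw
  SiO2: 49.64% × 2000 = 992.8 pbw
Per-oxide balance check given the weights on record, against the basis in use (oxide sums agree with the targets once rounding is allowed for):
  ZrO2: 315.2·0.6713 = 211.6 pbw (target 211.6 pbw)
  Al2O3: 894.0·0.003000 + 262.8·0.9960 = 264.4 pbw (target 264.4 pbw)
  ZnO: 306.6·0.9980 = 306.0 pbw (target 306.0 pbw)
  B2O3: 400.0·0.5630 = 225.2 pbw (target 225.2 pbw)
  SiO2: 315.2·0.3277 + 894.0·0.9950 = 992.8 pbw (target 992.8 pbw)
Glass-mass closure: batch total minus LOI = 2000 pbw (targets for the oxides total 2000 pbw; the stated basis being 2000 pbw — rounding explains the deltas).
Total batch = Σ batch = 2179 pbw; loss to ignition Σ batch·LOI = 178.6 pbw; glass ÷ batch gives a yield of 91.80%.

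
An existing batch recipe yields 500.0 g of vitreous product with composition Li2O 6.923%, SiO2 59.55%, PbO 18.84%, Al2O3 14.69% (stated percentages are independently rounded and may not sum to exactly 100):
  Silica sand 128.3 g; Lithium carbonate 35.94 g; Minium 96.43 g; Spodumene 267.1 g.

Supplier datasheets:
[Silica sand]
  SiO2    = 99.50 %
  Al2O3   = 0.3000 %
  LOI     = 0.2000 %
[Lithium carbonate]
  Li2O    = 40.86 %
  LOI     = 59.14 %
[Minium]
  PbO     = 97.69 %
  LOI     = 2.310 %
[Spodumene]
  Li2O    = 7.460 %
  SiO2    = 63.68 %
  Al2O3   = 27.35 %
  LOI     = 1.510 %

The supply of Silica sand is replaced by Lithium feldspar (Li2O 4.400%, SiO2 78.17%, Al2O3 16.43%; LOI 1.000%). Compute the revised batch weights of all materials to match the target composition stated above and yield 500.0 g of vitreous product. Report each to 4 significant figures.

Values along the way are displayed, rounded to four significant figures, when written out. All internal work carries exact precision in every operation — every reported result is rounded exactly once. Derived quantities, which include totals, ignition loss, four oxide percentages, yield, glass mass, are computed at full float precision, as given in either problem or answer, starting from the weights per 500.0 g of glass.
Oxide mass targets, per 500.0 g vitreous product:
  Li2O: 6.923% × 500.0 = 34.62 g
  SiO2: 59.55% × 500.0 = 297.8 g
  PbO: 18.84% × 500.0 = 94.20 g
  Al2O3: 14.69% × 500.0 = 73.45 g
Per-oxide balance check working from each reported weight, relative to the basis at hand (delivered sums recover each target net of answer rounding effects):
  Li2O: 317.5·0.04400 + 36.32·0.4086 + 77.82·0.07460 = 34.62 g (target 34.62 g)
  SiO2: 317.5·0.7817 + 77.82·0.6368 = 297.7 g (target 297.8 g)
  PbO: 96.43·0.9769 = 94.20 g (target 94.20 g)
  Al2O3: 317.5·0.1643 + 77.82·0.2735 = 73.45 g (target 73.45 g)
Consistency of the glass mass: total charge less LOI = 500.0 g (the targets, summed, come to 500.0 g; against the stated basis, 500.0 g — a pure rounding effect).
Batch total: Σ batch = 528.1 g; Σ batch·LOI gives LOI loss = 28.06 g; as yield: glass ÷ batch → 94.69%.

Revised batch per 500.0 g vitreous product:
  Lithium feldspar: 317.5 g
  Lithium carbonate: 36.32 g
  Minium: 96.43 g
  Spodumene: 77.82 g
Total batch = 528.1 g; LOI loss = 28.06 g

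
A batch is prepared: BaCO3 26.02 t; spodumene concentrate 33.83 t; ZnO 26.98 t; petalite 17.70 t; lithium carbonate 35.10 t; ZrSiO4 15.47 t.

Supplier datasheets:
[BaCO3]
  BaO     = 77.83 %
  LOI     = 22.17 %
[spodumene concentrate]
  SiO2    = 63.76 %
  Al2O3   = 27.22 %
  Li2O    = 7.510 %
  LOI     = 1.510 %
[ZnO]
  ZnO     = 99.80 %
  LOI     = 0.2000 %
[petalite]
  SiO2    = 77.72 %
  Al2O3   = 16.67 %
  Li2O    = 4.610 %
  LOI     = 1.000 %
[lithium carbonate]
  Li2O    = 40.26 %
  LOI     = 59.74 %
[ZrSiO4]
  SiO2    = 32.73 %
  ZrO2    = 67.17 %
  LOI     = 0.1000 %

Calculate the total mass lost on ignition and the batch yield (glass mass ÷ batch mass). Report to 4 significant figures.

LOI loss = 27.49 t; glass = 127.6 t; yield = 82.27%

The intermediate values appear rounded to four significant figures — all internal work runs at full precision at all times. Exactly one rounding goes into each reported number. All derived quantities are recomputed at exact precision (ignition loss, glass mass, yield, totals, six oxide percentages) from the batch weights at 127.6 t of glass, as written in the problem or answer text.
Each material's LOI contribution:
  BaCO3: 26.02 × 0.2217 = 5.769 t
  spodumene concentrate: 33.83 × 0.01510 = 0.5108 t
  ZnO: 26.98 × 0.002000 = 0.05396 t
  petalite: 17.70 × 0.01000 = 0.1770 t
  lithium carbonate: 35.10 × 0.5974 = 20.97 t
  ZrSiO4: 15.47 × 0.001000 = 0.01547 t
Total LOI = 27.49 t
Glass = batch − LOI = 155.1 − 27.49 = 127.6 t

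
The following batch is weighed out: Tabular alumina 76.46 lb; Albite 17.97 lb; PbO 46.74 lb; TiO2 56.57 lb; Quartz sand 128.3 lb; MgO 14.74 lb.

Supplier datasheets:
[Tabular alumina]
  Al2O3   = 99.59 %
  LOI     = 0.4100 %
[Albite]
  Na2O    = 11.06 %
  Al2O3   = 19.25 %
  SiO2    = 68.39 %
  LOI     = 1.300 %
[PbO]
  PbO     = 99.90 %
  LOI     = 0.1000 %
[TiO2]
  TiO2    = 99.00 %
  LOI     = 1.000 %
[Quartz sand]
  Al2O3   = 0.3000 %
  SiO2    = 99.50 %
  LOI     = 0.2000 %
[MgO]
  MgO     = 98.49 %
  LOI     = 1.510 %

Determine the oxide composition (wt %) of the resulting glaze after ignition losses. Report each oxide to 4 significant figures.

Glass mass = 339.1 lb (batch 340.8 − LOI 1.639).
Composition: Na2O 0.5860%, Al2O3 23.59%, TiO2 16.51%, PbO 13.77%, MgO 4.281%, SiO2 41.27%

All internal work holds full float precision at every stage — in-progress results appear, rounded to 4 significant figures, between the steps — every reported result is rounded only once — the derived quantities, which include yield, glass mass, ignition loss, the six compositions, the totals, are rebuilt at exact precision, as given in either problem or answer, using the weight values on 339.1 lb of glass.
What the batch supplies per oxide:
  Na2O: 17.97·0.1106 = 1.987 lb
  Al2O3: 76.46·0.9959 + 17.97·0.1925 + 128.3·0.003000 = 79.99 lb
  TiO2: 56.57·0.9900 = 56.00 lb
  PbO: 46.74·0.9990 = 46.69 lb
  MgO: 14.74·0.9849 = 14.52 lb
  SiO2: 17.97·0.6839 + 128.3·0.9950 = 139.9 lb
LOI: 76.46·0.004100 + 17.97·0.01300 + 46.74·0.001000 + 56.57·0.01000 + 128.3·0.002000 + 14.74·0.01510 = 1.639 lb
Glass mass = batch − LOI = 340.8 − 1.639 = 339.1 lb (consistent with Σ oxide mass)
percent by weight: oxide/glass ×100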